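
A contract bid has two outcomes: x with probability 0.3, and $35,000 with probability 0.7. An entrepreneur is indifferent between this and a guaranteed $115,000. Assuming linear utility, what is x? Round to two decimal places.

x = $301,666.67

0.3·x + 0.7·35000 = 115000
0.3·x = 115000 − 24500 = 90500
x = 90500 / 0.3 = 301666.6667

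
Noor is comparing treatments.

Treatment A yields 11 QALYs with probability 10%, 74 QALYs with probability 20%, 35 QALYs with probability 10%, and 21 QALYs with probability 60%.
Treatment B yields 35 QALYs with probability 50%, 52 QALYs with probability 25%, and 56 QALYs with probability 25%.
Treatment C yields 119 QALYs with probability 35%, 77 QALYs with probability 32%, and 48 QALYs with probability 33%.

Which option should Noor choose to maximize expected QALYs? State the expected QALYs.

Treatment C (82.13 QALYs)

Treatment A = 0.1 × 11 + 0.2 × 74 + 0.1 × 35 + 0.6 × 21 = 1.1 + 14.8 + 3.5 + 12.6 = 32
Treatment B = 0.5 × 35 + 0.25 × 52 + 0.25 × 56 = 17.5 + 13 + 14 = 44.5
Treatment C = 0.35 × 119 + 0.32 × 77 + 0.33 × 48 = 41.65 + 24.64 + 15.84 = 82.13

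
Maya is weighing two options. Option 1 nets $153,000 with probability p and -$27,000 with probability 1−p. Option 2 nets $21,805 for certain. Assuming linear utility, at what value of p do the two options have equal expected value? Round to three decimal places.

p·153000 + (1−p)·(-27000) = 21805
180000p − 27000 = 21805
p = (21805 + 27000) / 180000

p = 0.271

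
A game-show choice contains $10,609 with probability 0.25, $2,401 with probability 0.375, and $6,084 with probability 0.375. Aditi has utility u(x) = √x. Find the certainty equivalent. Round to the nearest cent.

E[u] = 0.25·√10609 + 0.375·√2401 + 0.375·√6084 = 0.25·103 + 0.375·49 + 0.375·78 = 73.375
CE = (73.375)² = 5383.890625

$5,383.89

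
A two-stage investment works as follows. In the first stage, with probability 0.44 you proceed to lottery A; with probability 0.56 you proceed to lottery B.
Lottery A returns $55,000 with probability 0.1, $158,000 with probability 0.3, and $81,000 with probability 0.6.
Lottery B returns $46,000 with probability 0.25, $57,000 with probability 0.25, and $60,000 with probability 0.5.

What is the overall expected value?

$75,880

EV(A) = 0.1 × 55000 + 0.3 × 158000 + 0.6 × 81000 = 5500 + 47400 + 48600 = 101500
EV(B) = 0.25 × 46000 + 0.25 × 57000 + 0.5 × 60000 = 11500 + 14250 + 30000 = 55750
Overall = 0.44 × 101500 + 0.56 × 55750 = 44660 + 31220 = 75880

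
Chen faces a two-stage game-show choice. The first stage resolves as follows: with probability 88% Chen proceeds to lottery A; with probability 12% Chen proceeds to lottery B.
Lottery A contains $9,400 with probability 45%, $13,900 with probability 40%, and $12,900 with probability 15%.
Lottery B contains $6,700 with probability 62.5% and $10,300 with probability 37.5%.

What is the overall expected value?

EV(A) = 0.45 × 9400 + 0.4 × 13900 + 0.15 × 12900 = 4230 + 5560 + 1935 = 11725
EV(B) = 0.625 × 6700 + 0.375 × 10300 = 4187.5 + 3862.5 = 8050
Overall = 0.88 × 11725 + 0.12 × 8050 = 10318 + 966 = 11284

$11,284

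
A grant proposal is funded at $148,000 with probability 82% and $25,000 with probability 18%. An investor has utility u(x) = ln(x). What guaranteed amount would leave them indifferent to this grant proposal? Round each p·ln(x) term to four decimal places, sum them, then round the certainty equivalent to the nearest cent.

$107,462.80

E[u] = 0.82·ln(148000) + 0.18·ln(25000) = 9.7621 + 1.8228 = 11.5849
CE = e^11.5849 ≈ 107462.80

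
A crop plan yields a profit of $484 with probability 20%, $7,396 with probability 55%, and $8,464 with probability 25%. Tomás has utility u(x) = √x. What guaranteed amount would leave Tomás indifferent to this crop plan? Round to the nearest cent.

E[u] = 0.2·√484 + 0.55·√7396 + 0.25·√8464 = 0.2·22 + 0.55·86 + 0.25·92 = 74.7
CE = (74.7)² = 5580.09

$5,580.09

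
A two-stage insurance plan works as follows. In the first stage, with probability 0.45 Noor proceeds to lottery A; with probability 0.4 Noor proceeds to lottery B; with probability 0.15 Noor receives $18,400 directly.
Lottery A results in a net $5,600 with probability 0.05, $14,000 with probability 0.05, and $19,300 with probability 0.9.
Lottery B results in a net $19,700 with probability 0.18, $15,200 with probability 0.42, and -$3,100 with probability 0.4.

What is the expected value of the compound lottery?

$14,493.50

EV(A) = 0.05 × 5600 + 0.05 × 14000 + 0.9 × 19300 = 280 + 700 + 17370 = 18350
EV(B) = 0.18 × 19700 + 0.42 × 15200 + 0.4 × (-3100) = 3546 + 6384 − 1240 = 8690
Branch C: 18400 (certain)
Overall = 0.45 × 18350 + 0.4 × 8690 + 0.15 × 18400 = 8257.5 + 3476 + 2760 = 14493.5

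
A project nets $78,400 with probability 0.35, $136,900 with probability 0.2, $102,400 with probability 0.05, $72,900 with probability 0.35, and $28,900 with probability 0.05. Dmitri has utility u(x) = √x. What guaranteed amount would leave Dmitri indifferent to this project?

$84,681

E[u] = 0.35·√78400 + 0.2·√136900 + 0.05·√102400 + 0.35·√72900 + 0.05·√28900 = 0.35·280 + 0.2·370 + 0.05·320 + 0.35·270 + 0.05·170 = 291
CE = (291)² = 84681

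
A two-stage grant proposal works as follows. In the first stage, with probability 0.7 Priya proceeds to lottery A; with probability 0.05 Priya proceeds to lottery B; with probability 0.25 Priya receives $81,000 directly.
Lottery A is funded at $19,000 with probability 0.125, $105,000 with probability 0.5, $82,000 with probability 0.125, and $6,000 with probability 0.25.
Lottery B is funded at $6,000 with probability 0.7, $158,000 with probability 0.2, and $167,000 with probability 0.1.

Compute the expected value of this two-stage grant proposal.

$69,512.50

EV(A) = 0.125 × 19000 + 0.5 × 105000 + 0.125 × 82000 + 0.25 × 6000 = 2375 + 52500 + 10250 + 1500 = 66625
EV(B) = 0.7 × 6000 + 0.2 × 158000 + 0.1 × 167000 = 4200 + 31600 + 16700 = 52500
Branch C: 81000 (certain)
Overall = 0.7 × 66625 + 0.05 × 52500 + 0.25 × 81000 = 46637.5 + 2625 + 20250 = 69512.5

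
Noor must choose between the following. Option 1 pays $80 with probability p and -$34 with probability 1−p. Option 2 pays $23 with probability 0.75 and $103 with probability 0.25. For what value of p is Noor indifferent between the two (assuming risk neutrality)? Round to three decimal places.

EV(Option 2) = 0.75 × 23 + 0.25 × 103 = 17.25 + 25.75 = 43
p·80 + (1−p)·(-34) = 43
114p − 34 = 43
p = (43 + 34) / 114

p = 0.675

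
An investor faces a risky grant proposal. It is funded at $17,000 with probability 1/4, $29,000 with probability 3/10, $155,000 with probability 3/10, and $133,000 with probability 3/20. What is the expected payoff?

$79,400

EV = 1/4 × 17000 + 3/10 × 29000 + 3/10 × 155000 + 3/20 × 133000 = 4250 + 8700 + 46500 + 19950 = 79400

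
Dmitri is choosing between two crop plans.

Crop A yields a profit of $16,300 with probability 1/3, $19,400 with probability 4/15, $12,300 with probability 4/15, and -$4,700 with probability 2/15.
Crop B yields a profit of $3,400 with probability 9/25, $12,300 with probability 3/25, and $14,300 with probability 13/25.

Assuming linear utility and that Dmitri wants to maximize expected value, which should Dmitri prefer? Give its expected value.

Crop A = 1/3 × 16300 + 4/15 × 19400 + 4/15 × 12300 + 2/15 × (-4700) = 5433.3333 + 5173.3333 + 3280 − 626.6667 = 13260
Crop B = 9/25 × 3400 + 3/25 × 12300 + 13/25 × 14300 = 1224 + 1476 + 7436 = 10136

Crop A ($13,260)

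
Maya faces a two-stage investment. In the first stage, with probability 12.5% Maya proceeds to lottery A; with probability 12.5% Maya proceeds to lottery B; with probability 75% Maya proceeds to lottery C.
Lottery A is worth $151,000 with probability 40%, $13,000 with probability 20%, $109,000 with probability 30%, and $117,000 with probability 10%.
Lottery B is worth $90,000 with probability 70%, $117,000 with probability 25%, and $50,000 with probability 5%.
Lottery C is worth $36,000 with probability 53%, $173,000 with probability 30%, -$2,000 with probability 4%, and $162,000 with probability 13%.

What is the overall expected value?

EV(A) = 0.4 × 151000 + 0.2 × 13000 + 0.3 × 109000 + 0.1 × 117000 = 60400 + 2600 + 32700 + 11700 = 107400
EV(B) = 0.7 × 90000 + 0.25 × 117000 + 0.05 × 50000 = 63000 + 29250 + 2500 = 94750
EV(C) = 0.53 × 36000 + 0.3 × 173000 + 0.04 × (-2000) + 0.13 × 162000 = 19080 + 51900 − 80 + 21060 = 91960
Overall = 0.125 × 107400 + 0.125 × 94750 + 0.75 × 91960 = 13425 + 11843.75 + 68970 = 94238.75

$94,238.75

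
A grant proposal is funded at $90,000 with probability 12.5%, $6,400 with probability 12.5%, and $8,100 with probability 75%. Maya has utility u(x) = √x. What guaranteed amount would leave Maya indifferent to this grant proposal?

E[u] = 0.125·√90000 + 0.125·√6400 + 0.75·√8100 = 0.125·300 + 0.125·80 + 0.75·90 = 115
CE = (115)² = 13225

$13,225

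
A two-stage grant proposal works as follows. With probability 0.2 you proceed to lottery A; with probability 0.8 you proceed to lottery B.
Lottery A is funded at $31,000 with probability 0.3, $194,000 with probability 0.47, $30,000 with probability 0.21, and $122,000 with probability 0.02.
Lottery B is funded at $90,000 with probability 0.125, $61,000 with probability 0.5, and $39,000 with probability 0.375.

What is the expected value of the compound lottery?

EV(A) = 0.3 × 31000 + 0.47 × 194000 + 0.21 × 30000 + 0.02 × 122000 = 9300 + 91180 + 6300 + 2440 = 109220
EV(B) = 0.125 × 90000 + 0.5 × 61000 + 0.375 × 39000 = 11250 + 30500 + 14625 = 56375
Overall = 0.2 × 109220 + 0.8 × 56375 = 21844 + 45100 = 66944

$66,944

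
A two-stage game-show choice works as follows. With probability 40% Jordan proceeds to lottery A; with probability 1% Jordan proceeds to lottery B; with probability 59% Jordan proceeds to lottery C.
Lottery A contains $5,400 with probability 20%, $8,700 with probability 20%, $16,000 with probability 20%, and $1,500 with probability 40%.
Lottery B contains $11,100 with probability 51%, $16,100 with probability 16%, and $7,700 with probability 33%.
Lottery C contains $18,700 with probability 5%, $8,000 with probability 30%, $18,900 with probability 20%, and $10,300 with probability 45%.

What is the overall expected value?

EV(A) = 0.2 × 5400 + 0.2 × 8700 + 0.2 × 16000 + 0.4 × 1500 = 1080 + 1740 + 3200 + 600 = 6620
EV(B) = 0.51 × 11100 + 0.16 × 16100 + 0.33 × 7700 = 5661 + 2576 + 2541 = 10778
EV(C) = 0.05 × 18700 + 0.3 × 8000 + 0.2 × 18900 + 0.45 × 10300 = 935 + 2400 + 3780 + 4635 = 11750
Overall = 0.4 × 6620 + 0.01 × 10778 + 0.59 × 11750 = 2648 + 107.78 + 6932.5 = 9688.28

$9,688.28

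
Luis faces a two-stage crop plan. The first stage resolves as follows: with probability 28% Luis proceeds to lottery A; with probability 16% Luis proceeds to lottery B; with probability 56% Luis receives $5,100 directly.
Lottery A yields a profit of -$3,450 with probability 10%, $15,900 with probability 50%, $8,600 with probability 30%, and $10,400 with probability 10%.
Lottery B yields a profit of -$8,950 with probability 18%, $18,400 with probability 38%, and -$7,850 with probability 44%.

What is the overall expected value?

EV(A) = 0.1 × (-3450) + 0.5 × 15900 + 0.3 × 8600 + 0.1 × 10400 = -345 + 7950 + 2580 + 1040 = 11225
EV(B) = 0.18 × (-8950) + 0.38 × 18400 + 0.44 × (-7850) = -1611 + 6992 − 3454 = 1927
Branch C: 5100 (certain)
Overall = 0.28 × 11225 + 0.16 × 1927 + 0.56 × 5100 = 3143 + 308.32 + 2856 = 6307.32

$6,307.32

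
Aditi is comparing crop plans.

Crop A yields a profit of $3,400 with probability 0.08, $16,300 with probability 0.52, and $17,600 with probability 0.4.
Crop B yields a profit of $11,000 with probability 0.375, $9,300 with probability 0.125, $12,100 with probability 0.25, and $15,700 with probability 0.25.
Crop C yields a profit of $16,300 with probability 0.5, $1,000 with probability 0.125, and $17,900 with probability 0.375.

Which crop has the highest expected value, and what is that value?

Crop A ($15,788)

Crop A = 0.08 × 3400 + 0.52 × 16300 + 0.4 × 17600 = 272 + 8476 + 7040 = 15788
Crop B = 0.375 × 11000 + 0.125 × 9300 + 0.25 × 12100 + 0.25 × 15700 = 4125 + 1162.5 + 3025 + 3925 = 12237.5
Crop C = 0.5 × 16300 + 0.125 × 1000 + 0.375 × 17900 = 8150 + 125 + 6712.5 = 14987.5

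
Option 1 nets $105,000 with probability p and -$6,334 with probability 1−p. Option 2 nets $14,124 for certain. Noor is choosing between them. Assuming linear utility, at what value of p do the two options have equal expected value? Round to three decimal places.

p·105000 + (1−p)·(-6334) = 14124
111334p − 6334 = 14124
p = (14124 + 6334) / 111334

p = 0.184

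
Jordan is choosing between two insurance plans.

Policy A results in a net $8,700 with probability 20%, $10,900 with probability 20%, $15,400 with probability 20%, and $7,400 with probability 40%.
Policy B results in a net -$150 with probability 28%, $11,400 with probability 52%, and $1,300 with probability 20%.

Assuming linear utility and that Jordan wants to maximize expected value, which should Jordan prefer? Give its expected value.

Policy A ($9,960)

Policy A = 0.2 × 8700 + 0.2 × 10900 + 0.2 × 15400 + 0.4 × 7400 = 1740 + 2180 + 3080 + 2960 = 9960
Policy B = 0.28 × (-150) + 0.52 × 11400 + 0.2 × 1300 = -42 + 5928 + 260 = 6146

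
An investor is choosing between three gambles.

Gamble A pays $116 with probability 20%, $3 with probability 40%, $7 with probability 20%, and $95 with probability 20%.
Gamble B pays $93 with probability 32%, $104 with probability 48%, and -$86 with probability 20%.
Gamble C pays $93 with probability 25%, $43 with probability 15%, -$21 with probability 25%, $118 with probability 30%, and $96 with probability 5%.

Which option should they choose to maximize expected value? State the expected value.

Gamble A = 0.2 × 116 + 0.4 × 3 + 0.2 × 7 + 0.2 × 95 = 23.2 + 1.2 + 1.4 + 19 = 44.8
Gamble B = 0.32 × 93 + 0.48 × 104 + 0.2 × (-86) = 29.76 + 49.92 − 17.2 = 62.48
Gamble C = 0.25 × 93 + 0.15 × 43 + 0.25 × (-21) + 0.3 × 118 + 0.05 × 96 = 23.25 + 6.45 − 5.25 + 35.4 + 4.8 = 64.65

Gamble C ($64.65)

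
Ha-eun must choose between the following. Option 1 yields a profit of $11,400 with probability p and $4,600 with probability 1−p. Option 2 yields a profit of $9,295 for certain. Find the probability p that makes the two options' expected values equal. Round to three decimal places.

p·11400 + (1−p)·4600 = 9295
6800p + 4600 = 9295
p = (9295 − 4600) / 6800

p = 0.690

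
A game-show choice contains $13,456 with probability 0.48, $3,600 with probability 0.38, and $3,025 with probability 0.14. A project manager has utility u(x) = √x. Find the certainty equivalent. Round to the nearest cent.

E[u] = 0.48·√13456 + 0.38·√3600 + 0.14·√3025 = 0.48·116 + 0.38·60 + 0.14·55 = 86.18
CE = (86.18)² = 7426.9924

$7,426.99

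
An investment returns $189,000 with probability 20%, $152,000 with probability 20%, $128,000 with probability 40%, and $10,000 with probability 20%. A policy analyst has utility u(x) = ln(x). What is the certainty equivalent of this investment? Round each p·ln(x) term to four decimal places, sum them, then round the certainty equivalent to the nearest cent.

E[u] = 0.2·ln(189000) + 0.2·ln(152000) + 0.4·ln(128000) + 0.2·ln(10000) = 2.4299 + 2.3863 + 4.7039 + 1.8421 = 11.3622
CE = e^11.3622 ≈ 86008.38

$86,008.38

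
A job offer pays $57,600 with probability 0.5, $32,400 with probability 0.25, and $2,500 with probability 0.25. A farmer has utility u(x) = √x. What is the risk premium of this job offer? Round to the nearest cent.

$6,018.75

E[u] = 0.5·√57600 + 0.25·√32400 + 0.25·√2500 = 0.5·240 + 0.25·180 + 0.25·50 = 177.5
CE = (177.5)² = 31506.25
Risk premium = EV − CE = 37525 − 31506.25 = 6018.75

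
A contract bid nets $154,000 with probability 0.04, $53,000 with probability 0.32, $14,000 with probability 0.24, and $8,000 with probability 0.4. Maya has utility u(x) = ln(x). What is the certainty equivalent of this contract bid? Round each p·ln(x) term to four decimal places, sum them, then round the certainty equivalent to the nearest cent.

E[u] = 0.04·ln(154000) + 0.32·ln(53000) + 0.24·ln(14000) + 0.4·ln(8000) = 0.4778 + 3.4810 + 2.2912 + 3.5949 = 9.8449
CE = e^9.8449 ≈ 18861.91

$18,861.91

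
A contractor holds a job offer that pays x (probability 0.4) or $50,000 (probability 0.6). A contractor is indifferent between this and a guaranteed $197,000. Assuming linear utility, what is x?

x = $417,500

0.4·x + 0.6·50000 = 197000
0.4·x = 197000 − 30000 = 167000
x = 167000 / 0.4 = 417500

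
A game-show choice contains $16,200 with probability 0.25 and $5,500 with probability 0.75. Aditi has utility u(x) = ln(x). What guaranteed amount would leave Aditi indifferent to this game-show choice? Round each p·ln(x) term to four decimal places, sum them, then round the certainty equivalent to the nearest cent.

E[u] = 0.25·ln(16200) + 0.75·ln(5500) = 2.4232 + 6.4594 = 8.8826
CE = e^8.8826 ≈ 7205.50

$7,205.50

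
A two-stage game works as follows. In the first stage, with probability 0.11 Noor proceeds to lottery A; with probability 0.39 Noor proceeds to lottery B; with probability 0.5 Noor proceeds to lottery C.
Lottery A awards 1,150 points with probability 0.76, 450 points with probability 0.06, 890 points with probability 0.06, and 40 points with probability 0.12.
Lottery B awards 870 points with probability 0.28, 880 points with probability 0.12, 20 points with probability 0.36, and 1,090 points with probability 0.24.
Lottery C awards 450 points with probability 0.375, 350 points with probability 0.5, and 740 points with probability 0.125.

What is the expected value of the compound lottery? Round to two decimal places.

564.66 points

EV(A) = 0.76 × 1150 + 0.06 × 450 + 0.06 × 890 + 0.12 × 40 = 874 + 27 + 53.4 + 4.8 = 959.2
EV(B) = 0.28 × 870 + 0.12 × 880 + 0.36 × 20 + 0.24 × 1090 = 243.6 + 105.6 + 7.2 + 261.6 = 618
EV(C) = 0.375 × 450 + 0.5 × 350 + 0.125 × 740 = 168.75 + 175 + 92.5 = 436.25
Overall = 0.11 × 959.2 + 0.39 × 618 + 0.5 × 436.25 = 105.512 + 241.02 + 218.125 = 564.657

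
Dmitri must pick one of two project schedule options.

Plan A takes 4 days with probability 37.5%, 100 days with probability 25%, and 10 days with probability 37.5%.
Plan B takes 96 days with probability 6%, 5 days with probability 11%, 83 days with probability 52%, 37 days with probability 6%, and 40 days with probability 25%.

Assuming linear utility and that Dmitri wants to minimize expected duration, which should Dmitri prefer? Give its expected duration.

Plan A (30.25 days)

Plan A = 0.375 × 4 + 0.25 × 100 + 0.375 × 10 = 1.5 + 25 + 3.75 = 30.25
Plan B = 0.06 × 96 + 0.11 × 5 + 0.52 × 83 + 0.06 × 37 + 0.25 × 40 = 5.76 + 0.55 + 43.16 + 2.22 + 10 = 61.69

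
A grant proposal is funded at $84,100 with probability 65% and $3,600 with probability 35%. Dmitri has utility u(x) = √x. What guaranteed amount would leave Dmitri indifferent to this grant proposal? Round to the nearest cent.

$43,890.25

E[u] = 0.65·√84100 + 0.35·√3600 = 0.65·290 + 0.35·60 = 209.5
CE = (209.5)² = 43890.25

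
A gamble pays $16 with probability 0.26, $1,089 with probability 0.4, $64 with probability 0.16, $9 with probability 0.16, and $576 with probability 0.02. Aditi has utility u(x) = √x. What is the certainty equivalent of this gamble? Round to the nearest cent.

$271.59

E[u] = 0.26·√16 + 0.4·√1089 + 0.16·√64 + 0.16·√9 + 0.02·√576 = 0.26·4 + 0.4·33 + 0.16·8 + 0.16·3 + 0.02·24 = 16.48
CE = (16.48)² = 271.5904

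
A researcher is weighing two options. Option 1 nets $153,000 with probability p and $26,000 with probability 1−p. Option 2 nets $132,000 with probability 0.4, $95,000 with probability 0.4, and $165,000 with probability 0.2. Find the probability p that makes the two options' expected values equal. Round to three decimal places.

p = 0.770

EV(Option 2) = 0.4 × 132000 + 0.4 × 95000 + 0.2 × 165000 = 52800 + 38000 + 33000 = 123800
p·153000 + (1−p)·26000 = 123800
127000p + 26000 = 123800
p = (123800 − 26000) / 127000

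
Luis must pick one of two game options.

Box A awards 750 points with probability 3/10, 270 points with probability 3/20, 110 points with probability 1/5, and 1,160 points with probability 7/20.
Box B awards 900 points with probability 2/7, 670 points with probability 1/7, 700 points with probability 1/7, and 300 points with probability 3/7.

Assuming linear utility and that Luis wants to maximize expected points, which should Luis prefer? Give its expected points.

Box A (693.5 points)

Box A = 3/10 × 750 + 3/20 × 270 + 1/5 × 110 + 7/20 × 1160 = 225 + 40.5 + 22 + 406 = 693.5
Box B = 2/7 × 900 + 1/7 × 670 + 1/7 × 700 + 3/7 × 300 = 257.1429 + 95.7143 + 100 + 128.5714 = 581.4286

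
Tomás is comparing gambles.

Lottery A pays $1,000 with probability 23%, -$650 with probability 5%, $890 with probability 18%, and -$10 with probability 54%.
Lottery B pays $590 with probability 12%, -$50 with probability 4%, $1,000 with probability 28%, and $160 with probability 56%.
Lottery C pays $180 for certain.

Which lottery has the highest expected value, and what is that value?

Lottery A = 0.23 × 1000 + 0.05 × (-650) + 0.18 × 890 + 0.54 × (-10) = 230 − 32.5 + 160.2 − 5.4 = 352.3
Lottery B = 0.12 × 590 + 0.04 × (-50) + 0.28 × 1000 + 0.56 × 160 = 70.8 − 2 + 280 + 89.6 = 438.4
Lottery C: 180 (certain)

Lottery B ($438.40)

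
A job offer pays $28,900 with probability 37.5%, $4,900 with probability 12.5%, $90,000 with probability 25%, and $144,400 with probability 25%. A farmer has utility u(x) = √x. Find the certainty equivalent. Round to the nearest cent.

$58,806.25

E[u] = 0.375·√28900 + 0.125·√4900 + 0.25·√90000 + 0.25·√144400 = 0.375·170 + 0.125·70 + 0.25·300 + 0.25·380 = 242.5
CE = (242.5)² = 58806.25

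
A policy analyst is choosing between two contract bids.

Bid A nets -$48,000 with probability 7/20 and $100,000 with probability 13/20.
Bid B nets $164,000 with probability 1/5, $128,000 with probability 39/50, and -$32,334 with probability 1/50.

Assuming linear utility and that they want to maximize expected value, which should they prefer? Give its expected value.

Bid A = 7/20 × (-48000) + 13/20 × 100000 = -16800 + 65000 = 48200
Bid B = 1/5 × 164000 + 39/50 × 128000 + 1/50 × (-32334) = 32800 + 99840 − 646.68 = 131993.32

Bid B ($131,993.32)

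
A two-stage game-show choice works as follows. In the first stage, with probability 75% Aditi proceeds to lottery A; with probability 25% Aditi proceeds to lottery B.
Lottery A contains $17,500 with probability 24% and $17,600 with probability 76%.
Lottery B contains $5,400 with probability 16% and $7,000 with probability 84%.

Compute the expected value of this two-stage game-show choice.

$14,868

EV(A) = 0.24 × 17500 + 0.76 × 17600 = 4200 + 13376 = 17576
EV(B) = 0.16 × 5400 + 0.84 × 7000 = 864 + 5880 = 6744
Overall = 0.75 × 17576 + 0.25 × 6744 = 13182 + 1686 = 14868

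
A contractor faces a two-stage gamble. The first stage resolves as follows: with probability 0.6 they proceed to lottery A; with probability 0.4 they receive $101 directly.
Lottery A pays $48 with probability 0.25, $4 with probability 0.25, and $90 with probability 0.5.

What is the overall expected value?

$75.20

EV(A) = 0.25 × 48 + 0.25 × 4 + 0.5 × 90 = 12 + 1 + 45 = 58
Branch B: 101 (certain)
Overall = 0.6 × 58 + 0.4 × 101 = 34.8 + 40.4 = 75.2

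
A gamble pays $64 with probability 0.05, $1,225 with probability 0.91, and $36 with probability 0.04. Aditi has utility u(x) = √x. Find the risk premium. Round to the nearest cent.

$63.79

E[u] = 0.05·√64 + 0.91·√1225 + 0.04·√36 = 0.05·8 + 0.91·35 + 0.04·6 = 32.49
CE = (32.49)² = 1055.6001
Risk premium = EV − CE = 1119.39 − 1055.6001 = 63.7899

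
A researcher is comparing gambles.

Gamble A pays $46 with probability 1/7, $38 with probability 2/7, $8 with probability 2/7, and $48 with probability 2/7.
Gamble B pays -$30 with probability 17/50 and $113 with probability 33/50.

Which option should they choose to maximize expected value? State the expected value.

Gamble A = 1/7 × 46 + 2/7 × 38 + 2/7 × 8 + 2/7 × 48 = 6.5714 + 10.8571 + 2.2857 + 13.7143 = 33.4286
Gamble B = 17/50 × (-30) + 33/50 × 113 = -10.2 + 74.58 = 64.38

Gamble B ($64.38)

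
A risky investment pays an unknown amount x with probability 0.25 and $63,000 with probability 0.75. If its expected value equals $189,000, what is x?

0.25·x + 0.75·63000 = 189000
0.25·x = 189000 − 47250 = 141750
x = 141750 / 0.25 = 567000

x = $567,000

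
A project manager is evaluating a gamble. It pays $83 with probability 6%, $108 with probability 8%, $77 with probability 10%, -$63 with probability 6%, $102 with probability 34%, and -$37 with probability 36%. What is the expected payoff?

$38.90

EV = 0.06 × 83 + 0.08 × 108 + 0.1 × 77 + 0.06 × (-63) + 0.34 × 102 + 0.36 × (-37) = 4.98 + 8.64 + 7.7 − 3.78 + 34.68 − 13.32 = 38.9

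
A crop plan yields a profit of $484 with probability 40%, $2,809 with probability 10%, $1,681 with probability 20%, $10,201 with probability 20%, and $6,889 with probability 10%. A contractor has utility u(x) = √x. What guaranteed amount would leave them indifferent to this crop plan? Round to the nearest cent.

$2,580.64

E[u] = 0.4·√484 + 0.1·√2809 + 0.2·√1681 + 0.2·√10201 + 0.1·√6889 = 0.4·22 + 0.1·53 + 0.2·41 + 0.2·101 + 0.1·83 = 50.8
CE = (50.8)² = 2580.64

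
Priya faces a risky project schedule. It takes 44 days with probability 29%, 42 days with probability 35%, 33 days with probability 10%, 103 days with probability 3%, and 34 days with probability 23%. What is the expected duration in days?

EV = 0.29 × 44 + 0.35 × 42 + 0.1 × 33 + 0.03 × 103 + 0.23 × 34 = 12.76 + 14.7 + 3.3 + 3.09 + 7.82 = 41.67

41.67 days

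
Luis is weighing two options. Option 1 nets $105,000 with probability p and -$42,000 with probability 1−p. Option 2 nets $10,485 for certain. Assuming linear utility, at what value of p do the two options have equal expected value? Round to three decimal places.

p·105000 + (1−p)·(-42000) = 10485
147000p − 42000 = 10485
p = (10485 + 42000) / 147000

p = 0.357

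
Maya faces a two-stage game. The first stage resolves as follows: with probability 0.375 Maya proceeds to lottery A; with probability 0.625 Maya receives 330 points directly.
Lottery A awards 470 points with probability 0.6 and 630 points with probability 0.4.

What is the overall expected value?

406.5 points

EV(A) = 0.6 × 470 + 0.4 × 630 = 282 + 252 = 534
Branch B: 330 (certain)
Overall = 0.375 × 534 + 0.625 × 330 = 200.25 + 206.25 = 406.5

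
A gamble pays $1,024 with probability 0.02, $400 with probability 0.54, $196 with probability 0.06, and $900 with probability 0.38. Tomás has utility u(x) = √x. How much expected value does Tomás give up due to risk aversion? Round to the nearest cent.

E[u] = 0.02·√1024 + 0.54·√400 + 0.06·√196 + 0.38·√900 = 0.02·32 + 0.54·20 + 0.06·14 + 0.38·30 = 23.68
CE = (23.68)² = 560.7424
Risk premium = EV − CE = 590.24 − 560.7424 = 29.4976

$29.50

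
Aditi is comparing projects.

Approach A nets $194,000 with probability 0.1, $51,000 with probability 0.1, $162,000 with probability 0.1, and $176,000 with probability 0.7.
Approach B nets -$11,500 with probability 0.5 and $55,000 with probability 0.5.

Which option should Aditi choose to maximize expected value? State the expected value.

Approach A = 0.1 × 194000 + 0.1 × 51000 + 0.1 × 162000 + 0.7 × 176000 = 19400 + 5100 + 16200 + 123200 = 163900
Approach B = 0.5 × (-11500) + 0.5 × 55000 = -5750 + 27500 = 21750

Approach A ($163,900)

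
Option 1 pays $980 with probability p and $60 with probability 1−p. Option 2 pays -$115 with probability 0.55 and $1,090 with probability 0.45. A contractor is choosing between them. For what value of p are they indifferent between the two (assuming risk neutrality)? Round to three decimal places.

EV(Option 2) = 0.55 × (-115) + 0.45 × 1090 = -63.25 + 490.5 = 427.25
p·980 + (1−p)·60 = 427.25
920p + 60 = 427.25
p = (427.25 − 60) / 920

p = 0.399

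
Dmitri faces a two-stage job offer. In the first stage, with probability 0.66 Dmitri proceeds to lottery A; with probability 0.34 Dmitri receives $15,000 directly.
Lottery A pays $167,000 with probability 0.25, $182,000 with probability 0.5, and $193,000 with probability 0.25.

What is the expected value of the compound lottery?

EV(A) = 0.25 × 167000 + 0.5 × 182000 + 0.25 × 193000 = 41750 + 91000 + 48250 = 181000
Branch B: 15000 (certain)
Overall = 0.66 × 181000 + 0.34 × 15000 = 119460 + 5100 = 124560

$124,560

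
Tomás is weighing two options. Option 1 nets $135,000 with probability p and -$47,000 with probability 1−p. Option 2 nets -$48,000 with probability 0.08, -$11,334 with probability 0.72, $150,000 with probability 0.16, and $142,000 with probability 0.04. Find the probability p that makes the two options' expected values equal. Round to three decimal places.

EV(Option 2) = 0.08 × (-48000) + 0.72 × (-11334) + 0.16 × 150000 + 0.04 × 142000 = -3840 − 8160.48 + 24000 + 5680 = 17679.52
p·135000 + (1−p)·(-47000) = 17679.52
182000p − 47000 = 17679.52
p = (17679.52 + 47000) / 182000

p = 0.355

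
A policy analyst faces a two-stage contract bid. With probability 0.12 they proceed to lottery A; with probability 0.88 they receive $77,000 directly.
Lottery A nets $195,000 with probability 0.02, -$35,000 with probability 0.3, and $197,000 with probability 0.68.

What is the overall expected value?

$83,043.20

EV(A) = 0.02 × 195000 + 0.3 × (-35000) + 0.68 × 197000 = 3900 − 10500 + 133960 = 127360
Branch B: 77000 (certain)
Overall = 0.12 × 127360 + 0.88 × 77000 = 15283.2 + 67760 = 83043.2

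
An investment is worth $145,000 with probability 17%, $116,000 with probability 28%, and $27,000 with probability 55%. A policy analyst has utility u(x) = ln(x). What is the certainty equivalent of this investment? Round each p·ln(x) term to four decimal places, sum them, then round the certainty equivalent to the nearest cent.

E[u] = 0.17·ln(145000) + 0.28·ln(116000) + 0.55·ln(27000) = 2.0204 + 3.2652 + 5.6120 = 10.8976
CE = e^10.8976 ≈ 54046.50

$54,046.50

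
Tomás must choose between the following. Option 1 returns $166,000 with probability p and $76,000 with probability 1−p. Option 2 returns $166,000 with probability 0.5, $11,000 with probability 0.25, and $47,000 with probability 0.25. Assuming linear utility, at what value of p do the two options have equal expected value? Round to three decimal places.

p = 0.239

EV(Option 2) = 0.5 × 166000 + 0.25 × 11000 + 0.25 × 47000 = 83000 + 2750 + 11750 = 97500
p·166000 + (1−p)·76000 = 97500
90000p + 76000 = 97500
p = (97500 − 76000) / 90000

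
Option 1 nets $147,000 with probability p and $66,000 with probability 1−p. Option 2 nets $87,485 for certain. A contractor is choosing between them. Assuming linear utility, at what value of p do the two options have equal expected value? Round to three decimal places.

p·147000 + (1−p)·66000 = 87485
81000p + 66000 = 87485
p = (87485 − 66000) / 81000

p = 0.265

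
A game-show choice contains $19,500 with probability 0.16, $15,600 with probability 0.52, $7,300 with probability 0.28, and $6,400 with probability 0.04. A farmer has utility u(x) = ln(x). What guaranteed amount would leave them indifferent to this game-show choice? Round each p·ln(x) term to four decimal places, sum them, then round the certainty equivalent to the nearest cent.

E[u] = 0.16·ln(19500) + 0.52·ln(15600) + 0.28·ln(7300) + 0.04·ln(6400) = 1.5805 + 5.0206 + 2.4908 + 0.3506 = 9.4425
CE = e^9.4425 ≈ 12613.21

$12,613.21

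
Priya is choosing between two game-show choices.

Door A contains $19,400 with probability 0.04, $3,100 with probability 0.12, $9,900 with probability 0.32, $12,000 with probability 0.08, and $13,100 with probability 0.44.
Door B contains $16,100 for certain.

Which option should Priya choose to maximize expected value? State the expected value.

Door B ($16,100)

Door A = 0.04 × 19400 + 0.12 × 3100 + 0.32 × 9900 + 0.08 × 12000 + 0.44 × 13100 = 776 + 372 + 3168 + 960 + 5764 = 11040
Door B: 16100 (certain)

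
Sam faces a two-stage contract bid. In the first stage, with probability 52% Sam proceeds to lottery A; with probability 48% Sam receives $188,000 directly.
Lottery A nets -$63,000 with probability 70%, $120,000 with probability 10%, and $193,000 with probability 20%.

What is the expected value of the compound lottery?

EV(A) = 0.7 × (-63000) + 0.1 × 120000 + 0.2 × 193000 = -44100 + 12000 + 38600 = 6500
Branch B: 188000 (certain)
Overall = 0.52 × 6500 + 0.48 × 188000 = 3380 + 90240 = 93620

$93,620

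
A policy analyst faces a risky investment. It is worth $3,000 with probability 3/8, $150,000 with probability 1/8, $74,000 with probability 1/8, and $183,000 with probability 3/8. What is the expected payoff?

$97,750

EV = 3/8 × 3000 + 1/8 × 150000 + 1/8 × 74000 + 3/8 × 183000 = 1125 + 18750 + 9250 + 68625 = 97750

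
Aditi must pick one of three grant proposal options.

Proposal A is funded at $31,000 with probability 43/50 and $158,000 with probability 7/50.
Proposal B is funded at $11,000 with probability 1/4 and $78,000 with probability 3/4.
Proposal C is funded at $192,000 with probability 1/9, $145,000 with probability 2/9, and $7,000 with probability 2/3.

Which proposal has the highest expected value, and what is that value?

Proposal B ($61,250)

Proposal A = 43/50 × 31000 + 7/50 × 158000 = 26660 + 22120 = 48780
Proposal B = 1/4 × 11000 + 3/4 × 78000 = 2750 + 58500 = 61250
Proposal C = 1/9 × 192000 + 2/9 × 145000 + 2/3 × 7000 = 21333.3333 + 32222.2222 + 4666.6667 = 58222.2222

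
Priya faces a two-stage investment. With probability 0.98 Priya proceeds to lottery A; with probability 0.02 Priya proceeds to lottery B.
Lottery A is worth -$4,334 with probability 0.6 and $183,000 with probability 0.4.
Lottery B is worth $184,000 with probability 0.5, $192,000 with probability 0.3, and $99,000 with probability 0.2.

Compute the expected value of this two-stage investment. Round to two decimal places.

EV(A) = 0.6 × (-4334) + 0.4 × 183000 = -2600.4 + 73200 = 70599.6
EV(B) = 0.5 × 184000 + 0.3 × 192000 + 0.2 × 99000 = 92000 + 57600 + 19800 = 169400
Overall = 0.98 × 70599.6 + 0.02 × 169400 = 69187.608 + 3388 = 72575.608

$72,575.61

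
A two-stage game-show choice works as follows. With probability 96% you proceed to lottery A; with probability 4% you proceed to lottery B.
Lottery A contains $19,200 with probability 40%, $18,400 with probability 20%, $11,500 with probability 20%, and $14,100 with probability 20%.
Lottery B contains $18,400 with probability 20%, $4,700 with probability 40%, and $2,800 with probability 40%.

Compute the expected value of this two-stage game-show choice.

EV(A) = 0.4 × 19200 + 0.2 × 18400 + 0.2 × 11500 + 0.2 × 14100 = 7680 + 3680 + 2300 + 2820 = 16480
EV(B) = 0.2 × 18400 + 0.4 × 4700 + 0.4 × 2800 = 3680 + 1880 + 1120 = 6680
Overall = 0.96 × 16480 + 0.04 × 6680 = 15820.8 + 267.2 = 16088

$16,088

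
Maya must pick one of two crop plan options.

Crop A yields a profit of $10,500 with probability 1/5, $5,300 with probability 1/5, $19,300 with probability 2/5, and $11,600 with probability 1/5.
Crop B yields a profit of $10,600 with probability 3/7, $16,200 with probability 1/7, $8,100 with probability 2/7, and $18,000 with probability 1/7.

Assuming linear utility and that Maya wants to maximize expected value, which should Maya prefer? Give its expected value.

Crop A = 1/5 × 10500 + 1/5 × 5300 + 2/5 × 19300 + 1/5 × 11600 = 2100 + 1060 + 7720 + 2320 = 13200
Crop B = 3/7 × 10600 + 1/7 × 16200 + 2/7 × 8100 + 1/7 × 18000 = 4542.8571 + 2314.2857 + 2314.2857 + 2571.4286 = 11742.8571

Crop A ($13,200)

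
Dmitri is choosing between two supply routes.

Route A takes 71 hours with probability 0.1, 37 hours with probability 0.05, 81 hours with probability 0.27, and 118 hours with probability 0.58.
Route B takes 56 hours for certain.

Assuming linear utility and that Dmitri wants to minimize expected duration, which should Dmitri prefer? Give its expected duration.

Route A = 0.1 × 71 + 0.05 × 37 + 0.27 × 81 + 0.58 × 118 = 7.1 + 1.85 + 21.87 + 68.44 = 99.26
Route B: 56 (certain)

Route B (56 hours)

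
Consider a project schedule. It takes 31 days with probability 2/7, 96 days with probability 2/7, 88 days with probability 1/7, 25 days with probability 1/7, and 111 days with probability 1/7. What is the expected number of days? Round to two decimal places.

68.29 days

EV = 2/7 × 31 + 2/7 × 96 + 1/7 × 88 + 1/7 × 25 + 1/7 × 111 = 8.8571 + 27.4286 + 12.5714 + 3.5714 + 15.8571 = 68.2857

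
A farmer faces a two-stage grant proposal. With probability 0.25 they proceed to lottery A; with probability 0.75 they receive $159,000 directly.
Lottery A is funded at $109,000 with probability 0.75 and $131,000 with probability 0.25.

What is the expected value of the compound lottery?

$147,875

EV(A) = 0.75 × 109000 + 0.25 × 131000 = 81750 + 32750 = 114500
Branch B: 159000 (certain)
Overall = 0.25 × 114500 + 0.75 × 159000 = 28625 + 119250 = 147875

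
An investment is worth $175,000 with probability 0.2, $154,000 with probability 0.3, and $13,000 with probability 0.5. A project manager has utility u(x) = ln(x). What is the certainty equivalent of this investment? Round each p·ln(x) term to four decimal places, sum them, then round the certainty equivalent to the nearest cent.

E[u] = 0.2·ln(175000) + 0.3·ln(154000) + 0.5·ln(13000) = 2.4145 + 3.5834 + 4.7364 = 10.7343
CE = e^10.7343 ≈ 45903.65

$45,903.65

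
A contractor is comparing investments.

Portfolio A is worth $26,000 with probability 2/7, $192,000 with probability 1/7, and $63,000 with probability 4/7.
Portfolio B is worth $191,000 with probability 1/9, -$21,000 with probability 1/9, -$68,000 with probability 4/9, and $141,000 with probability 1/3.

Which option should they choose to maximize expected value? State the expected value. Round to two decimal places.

Portfolio A = 2/7 × 26000 + 1/7 × 192000 + 4/7 × 63000 = 7428.5714 + 27428.5714 + 36000 = 70857.1429
Portfolio B = 1/9 × 191000 + 1/9 × (-21000) + 4/9 × (-68000) + 1/3 × 141000 = 21222.2222 − 2333.3333 − 30222.2222 + 47000 = 35666.6667

Portfolio A ($70,857.14)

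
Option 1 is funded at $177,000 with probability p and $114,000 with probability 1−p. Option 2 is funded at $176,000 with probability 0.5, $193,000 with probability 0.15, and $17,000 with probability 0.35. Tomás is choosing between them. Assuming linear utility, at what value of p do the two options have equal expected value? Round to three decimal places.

p = 0.141

EV(Option 2) = 0.5 × 176000 + 0.15 × 193000 + 0.35 × 17000 = 88000 + 28950 + 5950 = 122900
p·177000 + (1−p)·114000 = 122900
63000p + 114000 = 122900
p = (122900 − 114000) / 63000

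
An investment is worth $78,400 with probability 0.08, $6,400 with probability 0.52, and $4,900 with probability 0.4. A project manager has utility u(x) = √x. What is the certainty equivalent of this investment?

E[u] = 0.08·√78400 + 0.52·√6400 + 0.4·√4900 = 0.08·280 + 0.52·80 + 0.4·70 = 92
CE = (92)² = 8464

$8,464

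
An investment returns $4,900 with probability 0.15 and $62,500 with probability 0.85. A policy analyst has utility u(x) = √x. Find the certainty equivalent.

E[u] = 0.15·√4900 + 0.85·√62500 = 0.15·70 + 0.85·250 = 223
CE = (223)² = 49729

$49,729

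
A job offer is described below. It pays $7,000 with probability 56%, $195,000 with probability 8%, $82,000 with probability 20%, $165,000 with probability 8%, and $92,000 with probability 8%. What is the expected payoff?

EV = 0.56 × 7000 + 0.08 × 195000 + 0.2 × 82000 + 0.08 × 165000 + 0.08 × 92000 = 3920 + 15600 + 16400 + 13200 + 7360 = 56480

$56,480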